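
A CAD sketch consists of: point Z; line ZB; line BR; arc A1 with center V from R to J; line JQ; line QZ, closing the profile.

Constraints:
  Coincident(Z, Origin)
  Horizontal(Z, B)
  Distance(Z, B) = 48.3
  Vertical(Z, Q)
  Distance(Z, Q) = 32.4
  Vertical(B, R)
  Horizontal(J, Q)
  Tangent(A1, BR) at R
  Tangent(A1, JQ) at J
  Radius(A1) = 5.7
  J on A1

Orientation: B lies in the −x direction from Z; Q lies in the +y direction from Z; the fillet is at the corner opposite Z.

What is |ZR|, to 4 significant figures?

55.19

The virtual corner opposite Z is at (-48.30, 32.40). Tangency of A1 to BR means the radius VR is perpendicular to BR and tangency of A1 to JQ means the radius VJ is perpendicular to JQ, with radius 5.7, so the center V sits 5.7 in from both sides at V = (-42.60, 26.70). That places the tangent points at R = (-48.30, 26.70) on BR and J = (-42.60, 32.40) on JQ. Then |ZR| = |R − Z| = 55.19.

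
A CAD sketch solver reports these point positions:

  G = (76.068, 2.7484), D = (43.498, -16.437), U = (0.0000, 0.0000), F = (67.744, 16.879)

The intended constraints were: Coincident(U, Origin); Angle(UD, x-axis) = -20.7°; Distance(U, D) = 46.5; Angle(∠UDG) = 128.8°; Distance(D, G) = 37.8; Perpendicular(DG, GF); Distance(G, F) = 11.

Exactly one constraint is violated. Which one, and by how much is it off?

Distance(G, F) = 11 — off by 5.40.

U = (0.00, 0.00) ✓; UD at -20.70° ✓; |UD| = 46.50 ✓; ∠UDG = 128.8° ✓; |DG| = 37.80 ✓; ∠(DG, GF) = 90.00° ✓; |GF| = 16.40 ✗.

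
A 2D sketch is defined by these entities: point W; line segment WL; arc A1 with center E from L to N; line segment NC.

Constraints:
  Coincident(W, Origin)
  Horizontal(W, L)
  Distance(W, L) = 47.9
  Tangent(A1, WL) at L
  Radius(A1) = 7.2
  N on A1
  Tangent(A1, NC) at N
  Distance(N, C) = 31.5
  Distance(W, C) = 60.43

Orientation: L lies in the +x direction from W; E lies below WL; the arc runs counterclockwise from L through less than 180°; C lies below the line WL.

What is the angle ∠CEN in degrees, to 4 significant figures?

77.12°

Checks: W = (0.00, 0.00) ✓; |EN| = 7.200 ✓; ∠(EN, NC) = 90.00° ✓; |NC| = 31.50 ✓; |WC| = 60.43 ✓.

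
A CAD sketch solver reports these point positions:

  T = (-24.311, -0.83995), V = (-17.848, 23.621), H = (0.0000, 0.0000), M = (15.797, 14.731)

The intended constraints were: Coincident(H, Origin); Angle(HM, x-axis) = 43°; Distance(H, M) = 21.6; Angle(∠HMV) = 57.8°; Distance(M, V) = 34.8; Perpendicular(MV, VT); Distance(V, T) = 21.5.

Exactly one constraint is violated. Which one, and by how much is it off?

Distance(V, T) = 21.5 — off by 3.80.

H = (0.00, 0.00) ✓; HM at 43.00° ✓; |HM| = 21.60 ✓; ∠HMV = 57.80° ✓; |MV| = 34.80 ✓; ∠(MV, VT) = 90.00° ✓; |VT| = 25.30 ✗.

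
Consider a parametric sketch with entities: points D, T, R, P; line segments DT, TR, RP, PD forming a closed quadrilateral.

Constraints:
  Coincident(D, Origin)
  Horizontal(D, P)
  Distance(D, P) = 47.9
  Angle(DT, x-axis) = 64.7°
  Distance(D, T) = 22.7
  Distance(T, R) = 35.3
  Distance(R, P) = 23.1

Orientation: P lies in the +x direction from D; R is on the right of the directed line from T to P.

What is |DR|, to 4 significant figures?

28.99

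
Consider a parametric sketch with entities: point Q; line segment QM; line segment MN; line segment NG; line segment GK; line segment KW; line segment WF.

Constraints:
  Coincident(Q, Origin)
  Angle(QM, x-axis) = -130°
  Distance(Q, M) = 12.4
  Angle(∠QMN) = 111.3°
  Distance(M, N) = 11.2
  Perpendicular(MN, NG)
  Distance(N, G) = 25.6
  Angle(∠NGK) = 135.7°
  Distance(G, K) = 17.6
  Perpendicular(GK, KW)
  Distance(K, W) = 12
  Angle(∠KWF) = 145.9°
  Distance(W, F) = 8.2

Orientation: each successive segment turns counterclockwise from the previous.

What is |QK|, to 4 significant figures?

26.86

MN is perpendicular to NG, so NG runs at 28.70°; with |NG| = 25.6, G = (19.86, -7.029). ∠NGK = 135.7° gives GK at 73.00° from the x-axis; with |GK| = 17.6, K = (25.01, 9.802). Then |QK| = |K − Q| = 26.86.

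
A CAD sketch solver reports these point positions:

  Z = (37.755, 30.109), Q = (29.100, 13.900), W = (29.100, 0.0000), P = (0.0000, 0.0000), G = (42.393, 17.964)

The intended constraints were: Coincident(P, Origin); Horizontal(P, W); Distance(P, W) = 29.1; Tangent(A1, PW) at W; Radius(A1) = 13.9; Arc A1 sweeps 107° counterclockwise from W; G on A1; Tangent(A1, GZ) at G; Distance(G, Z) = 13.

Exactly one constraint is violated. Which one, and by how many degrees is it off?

Tangent(A1, GZ) at G — off by 3.90°.

P = (0.00, 0.00) ✓; P.y = 0.00, W.y = 0.00 ✓; |PW| = 29.10 ✓; ∠(QW, WP) = 90.00° ✓; |QW| = 13.90 ✓; bearing(Q→G) − bearing(Q→W) = 107.0° ✓; |QG| = 13.90 ✓; ∠(QG, GZ) = 86.10° ✗; |GZ| = 13.00 ✓.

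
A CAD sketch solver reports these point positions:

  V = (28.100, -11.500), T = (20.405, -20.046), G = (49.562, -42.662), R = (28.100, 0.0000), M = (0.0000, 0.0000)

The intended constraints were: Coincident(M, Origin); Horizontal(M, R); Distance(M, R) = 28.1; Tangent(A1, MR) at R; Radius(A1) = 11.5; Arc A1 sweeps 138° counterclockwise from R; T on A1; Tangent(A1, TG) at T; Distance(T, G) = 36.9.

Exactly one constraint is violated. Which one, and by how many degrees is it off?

Tangent(A1, TG) at T — off by 4.20°.

M = (0.00, 0.00) ✓; M.y = 0.00, R.y = 0.00 ✓; |MR| = 28.10 ✓; ∠(VR, RM) = 90.00° ✓; |VR| = 11.50 ✓; bearing(V→T) − bearing(V→R) = 138.0° ✓; |VT| = 11.50 ✓; ∠(VT, TG) = 85.80° ✗; |TG| = 36.90 ✓.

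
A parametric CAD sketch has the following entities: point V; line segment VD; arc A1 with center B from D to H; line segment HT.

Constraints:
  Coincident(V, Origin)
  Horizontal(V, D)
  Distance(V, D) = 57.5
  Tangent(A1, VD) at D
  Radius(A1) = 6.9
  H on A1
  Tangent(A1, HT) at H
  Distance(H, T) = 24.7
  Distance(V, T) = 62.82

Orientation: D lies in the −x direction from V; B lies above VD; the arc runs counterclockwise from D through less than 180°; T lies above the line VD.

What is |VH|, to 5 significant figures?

51.256

Checks: V.y = 0.00, D.y = 0.00 ✓; ∠(BD, DV) = 90.00° ✓; |BH| = 6.900 ✓; ∠(BH, HT) = 90.00° ✓; |HT| = 24.70 ✓; |VT| = 62.82 ✓.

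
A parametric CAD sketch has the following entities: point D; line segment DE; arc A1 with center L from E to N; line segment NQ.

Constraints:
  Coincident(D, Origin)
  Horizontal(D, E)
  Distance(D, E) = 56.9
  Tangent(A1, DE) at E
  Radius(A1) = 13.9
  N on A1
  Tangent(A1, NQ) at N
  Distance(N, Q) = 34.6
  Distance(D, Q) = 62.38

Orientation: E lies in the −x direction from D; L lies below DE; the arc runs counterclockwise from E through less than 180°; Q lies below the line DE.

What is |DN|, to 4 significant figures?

70.51

Checks: |LN| = 13.90 ✓; ∠(LN, NQ) = 90.00° ✓; |NQ| = 34.60 ✓; |DQ| = 62.38 ✓.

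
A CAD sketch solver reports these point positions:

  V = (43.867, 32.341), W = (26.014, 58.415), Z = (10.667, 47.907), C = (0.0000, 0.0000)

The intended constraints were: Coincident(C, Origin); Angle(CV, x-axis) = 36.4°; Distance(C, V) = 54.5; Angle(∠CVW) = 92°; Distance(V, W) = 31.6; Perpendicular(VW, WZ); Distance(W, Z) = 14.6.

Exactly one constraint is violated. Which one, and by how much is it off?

Distance(W, Z) = 14.6 — off by 4.00.

C = (0.00, 0.00) ✓; CV at 36.40° ✓; |CV| = 54.50 ✓; ∠CVW = 92.00° ✓; |VW| = 31.60 ✓; ∠(VW, WZ) = 90.00° ✓; |WZ| = 18.60 ✗.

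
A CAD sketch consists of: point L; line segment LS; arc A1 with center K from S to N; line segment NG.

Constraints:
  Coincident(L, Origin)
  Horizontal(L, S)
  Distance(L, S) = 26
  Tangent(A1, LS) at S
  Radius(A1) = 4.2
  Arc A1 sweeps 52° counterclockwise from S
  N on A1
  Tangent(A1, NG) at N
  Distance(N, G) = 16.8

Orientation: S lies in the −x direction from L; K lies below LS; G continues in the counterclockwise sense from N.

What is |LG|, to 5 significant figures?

42.343

L is at the origin; LS is horizontal with |LS| = 26.0 and S on the −x side, so S = (-26.000, 0.0000). Since A1 is tangent to LS there, KS ⟂ LS, so K = S + (0, -4.2) = (-26.000, -4.2000). On A1, S sits at bearing 90° from K; a 52° counterclockwise sweep puts N at bearing 142°, so N = K + 4.2·(cos 142°, sin 142°) = (-29.310, -1.6142). Since A1 is tangent to NG there, KN ⟂ NG, so NG runs along (−sin 142°, cos 142°); with |NG| = 16.8, G = (-39.653, -14.853). Then |LG| = |G − L| = 42.343.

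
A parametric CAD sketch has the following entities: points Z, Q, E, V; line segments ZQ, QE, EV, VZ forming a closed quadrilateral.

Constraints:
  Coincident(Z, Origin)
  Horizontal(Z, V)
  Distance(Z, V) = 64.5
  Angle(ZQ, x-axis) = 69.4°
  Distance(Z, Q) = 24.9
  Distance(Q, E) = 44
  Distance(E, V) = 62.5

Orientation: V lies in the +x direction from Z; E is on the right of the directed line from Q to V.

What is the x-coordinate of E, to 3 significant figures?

5.48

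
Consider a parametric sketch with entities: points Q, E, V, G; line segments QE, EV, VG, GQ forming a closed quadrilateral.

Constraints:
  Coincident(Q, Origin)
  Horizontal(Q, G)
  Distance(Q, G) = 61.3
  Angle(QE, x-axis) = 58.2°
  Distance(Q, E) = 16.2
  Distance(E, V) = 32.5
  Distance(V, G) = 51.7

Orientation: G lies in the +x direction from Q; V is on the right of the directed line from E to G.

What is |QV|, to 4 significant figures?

22.55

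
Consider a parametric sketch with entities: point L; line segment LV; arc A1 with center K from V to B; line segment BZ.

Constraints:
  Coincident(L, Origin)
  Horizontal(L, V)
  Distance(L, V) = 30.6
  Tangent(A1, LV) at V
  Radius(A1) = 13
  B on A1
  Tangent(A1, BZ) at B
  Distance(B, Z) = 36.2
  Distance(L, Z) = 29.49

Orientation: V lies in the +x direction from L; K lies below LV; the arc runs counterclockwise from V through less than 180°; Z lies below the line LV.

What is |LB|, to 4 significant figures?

21.79

L is at the origin; L and V share the same y with |LV| = 30.6 and V on the +x side, so V = (30.60, 0.000). Tangency of A1 to LV means the radius KV is perpendicular to LV, so K = V + (0, -13) = (30.60, -13.00). Since KB ⟂ BZ (tangency), |KZ| = √(13.0² + 36.2²) = 38.46 regardless of where B sits on A1. So Z lies on both circle(L, 29.49) and circle(K, 38.46); the below-LV intersection is Z = (-4.297, -29.18). B is the foot of the tangent from Z: B = (21.47, -3.747).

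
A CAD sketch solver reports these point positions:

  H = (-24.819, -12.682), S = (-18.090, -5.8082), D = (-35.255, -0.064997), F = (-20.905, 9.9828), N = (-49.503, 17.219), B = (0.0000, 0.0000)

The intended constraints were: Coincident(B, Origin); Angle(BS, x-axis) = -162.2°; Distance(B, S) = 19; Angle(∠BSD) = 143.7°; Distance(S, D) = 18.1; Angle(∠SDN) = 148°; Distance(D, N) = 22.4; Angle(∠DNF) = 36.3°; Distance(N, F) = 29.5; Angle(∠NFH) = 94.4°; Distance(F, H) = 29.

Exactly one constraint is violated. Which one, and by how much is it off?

Distance(F, H) = 29 — off by 6.00.

B = (0.00, 0.00) ✓; BS at -162.2° ✓; |BS| = 19.00 ✓; ∠BSD = 143.7° ✓; |SD| = 18.10 ✓; ∠SDN = 148.0° ✓; |DN| = 22.40 ✓; ∠DNF = 36.30° ✓; |NF| = 29.50 ✓; ∠NFH = 94.40° ✓; |FH| = 23.00 ✗.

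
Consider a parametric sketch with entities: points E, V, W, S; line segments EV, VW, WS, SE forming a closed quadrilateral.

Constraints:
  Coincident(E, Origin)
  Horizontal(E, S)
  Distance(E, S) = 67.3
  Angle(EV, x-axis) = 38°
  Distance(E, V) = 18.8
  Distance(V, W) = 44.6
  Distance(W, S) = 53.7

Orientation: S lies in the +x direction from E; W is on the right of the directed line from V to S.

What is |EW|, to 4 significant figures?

40.14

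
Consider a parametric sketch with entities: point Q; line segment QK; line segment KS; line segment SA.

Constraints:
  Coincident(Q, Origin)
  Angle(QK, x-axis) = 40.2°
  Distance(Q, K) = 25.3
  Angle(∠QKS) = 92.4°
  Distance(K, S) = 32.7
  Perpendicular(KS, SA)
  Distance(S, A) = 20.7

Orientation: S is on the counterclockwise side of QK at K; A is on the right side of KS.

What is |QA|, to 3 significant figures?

57.0

∠QKS = 92.4°, so KS runs at 40.2° + (180° − 92.4°) = 128° from the x-axis; with |KS| = 32.7, S = K + 32.7·(cos 128°, sin 128°) = (-0.718, 42.2). The perpendicularity gives SA at right angles to KS; with |SA| = 20.7 on the right of KS, A = S + 20.7·(0.790, 0.613) = (15.6, 54.9). Then |QA| = |A − Q| = 57.0.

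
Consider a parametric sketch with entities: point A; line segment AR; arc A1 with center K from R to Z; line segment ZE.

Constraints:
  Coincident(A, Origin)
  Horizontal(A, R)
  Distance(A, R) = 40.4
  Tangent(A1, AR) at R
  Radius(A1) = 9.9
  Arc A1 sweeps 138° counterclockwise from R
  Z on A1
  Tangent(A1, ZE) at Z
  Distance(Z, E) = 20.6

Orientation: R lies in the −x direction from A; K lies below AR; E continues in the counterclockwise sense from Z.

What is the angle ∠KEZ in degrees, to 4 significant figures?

25.67°

A is at the origin; A and R share the same y with |AR| = 40.4 and R on the −x side, so R = (-40.40, 0.000). The tangent condition forces KR to be normal to AR, so K = R + (0, -9.9) = (-40.40, -9.900). On A1, R sits at bearing 90° from K; a 138° counterclockwise sweep puts Z at bearing 228°, so Z = K + 9.9·(cos 228°, sin 228°) = (-47.02, -17.26). Tangency of A1 to ZE means the radius KZ is perpendicular to ZE, so ZE runs along (−sin 228°, cos 228°); with |ZE| = 20.6, E = (-31.72, -31.04). Then cos ∠KEZ = EK·EZ / (|EK||EZ|), giving 25.67°.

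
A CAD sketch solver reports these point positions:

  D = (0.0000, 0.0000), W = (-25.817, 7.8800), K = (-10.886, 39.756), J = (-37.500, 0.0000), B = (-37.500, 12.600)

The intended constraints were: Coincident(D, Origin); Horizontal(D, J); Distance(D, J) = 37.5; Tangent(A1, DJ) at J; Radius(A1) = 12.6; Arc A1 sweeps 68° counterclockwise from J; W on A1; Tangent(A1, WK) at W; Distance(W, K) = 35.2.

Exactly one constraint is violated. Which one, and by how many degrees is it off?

Tangent(A1, WK) at W — off by 3.10°.

D = (0.00, 0.00) ✓; D.y = 0.00, J.y = 0.00 ✓; |DJ| = 37.50 ✓; ∠(BJ, JD) = 90.00° ✓; |BJ| = 12.60 ✓; bearing(B→W) − bearing(B→J) = 68.00° ✓; |BW| = 12.60 ✓; ∠(BW, WK) = 93.10° ✗; |WK| = 35.20 ✓.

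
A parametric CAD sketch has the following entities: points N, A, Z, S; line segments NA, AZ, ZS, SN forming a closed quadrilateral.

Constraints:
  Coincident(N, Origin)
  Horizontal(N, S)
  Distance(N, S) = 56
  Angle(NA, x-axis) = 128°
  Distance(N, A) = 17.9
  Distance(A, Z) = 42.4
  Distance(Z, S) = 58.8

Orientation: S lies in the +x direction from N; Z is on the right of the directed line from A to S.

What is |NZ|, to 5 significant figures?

26.040

N is at the origin; N and S share the same y with |NS| = 56.0 and S in +x, so S = (56.0, 0). NA runs at 128.0° with |NA| = 17.9, so A = (-11.020, 14.105). Z is determined by |AZ| = 42.4 and |ZS| = 58.8 together: it lies at the intersection of circle(A, 42.4) and circle(S, 58.8). With |AS| = 68.489, the foot of the radical line on AS is 22.128 from A and the perpendicular offset is √(42.4² − 22.128²) = 36.168. Taking the right-of-AS solution: Z = (3.1842, -25.844).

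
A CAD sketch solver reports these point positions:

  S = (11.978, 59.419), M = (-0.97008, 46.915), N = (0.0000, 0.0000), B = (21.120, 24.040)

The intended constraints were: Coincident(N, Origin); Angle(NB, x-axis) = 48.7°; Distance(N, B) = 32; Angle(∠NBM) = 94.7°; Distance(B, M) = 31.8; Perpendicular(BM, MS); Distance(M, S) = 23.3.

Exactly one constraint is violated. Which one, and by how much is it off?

Distance(M, S) = 23.3 — off by 5.30.

N = (0.00, 0.00) ✓; NB at 48.70° ✓; |NB| = 32.00 ✓; ∠NBM = 94.70° ✓; |BM| = 31.80 ✓; ∠(BM, MS) = 90.00° ✓; |MS| = 18.00 ✗.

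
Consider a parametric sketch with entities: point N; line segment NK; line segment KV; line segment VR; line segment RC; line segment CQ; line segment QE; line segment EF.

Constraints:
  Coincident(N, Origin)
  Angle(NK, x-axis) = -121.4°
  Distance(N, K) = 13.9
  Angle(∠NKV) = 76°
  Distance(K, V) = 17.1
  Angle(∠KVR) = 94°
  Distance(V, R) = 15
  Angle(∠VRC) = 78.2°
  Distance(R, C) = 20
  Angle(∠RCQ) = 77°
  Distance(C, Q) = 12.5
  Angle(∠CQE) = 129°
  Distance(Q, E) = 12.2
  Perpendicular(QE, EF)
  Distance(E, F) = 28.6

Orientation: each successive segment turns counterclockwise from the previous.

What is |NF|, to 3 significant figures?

22.5

∠CQE = 129.0° gives QE at -35.6° from the x-axis; with |QE| = 12.2, E = (5.49, -19.3). QE ⟂ EF, so EF runs at 54.4°; with |EF| = 28.6, F = (22.1, 4.00). Then |NF| = |F − N| = 22.5.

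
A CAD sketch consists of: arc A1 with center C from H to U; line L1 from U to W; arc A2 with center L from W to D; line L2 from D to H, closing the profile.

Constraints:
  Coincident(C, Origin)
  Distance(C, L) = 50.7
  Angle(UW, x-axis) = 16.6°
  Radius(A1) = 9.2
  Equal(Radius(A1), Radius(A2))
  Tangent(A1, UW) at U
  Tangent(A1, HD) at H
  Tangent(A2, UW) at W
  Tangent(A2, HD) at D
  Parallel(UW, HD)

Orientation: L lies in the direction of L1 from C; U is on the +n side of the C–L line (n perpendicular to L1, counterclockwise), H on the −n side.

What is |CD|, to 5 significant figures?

51.528

The slot axis is L1's direction at 16.6°, so u = (cos 16.6°, sin 16.6°) = (0.95832, 0.28569) and n = (−sin 16.6°, cos 16.6°) = (-0.28569, 0.95832). C is at the origin and L lies 50.7 along u from C, so L = 50.7·u = (48.587, 14.484). Tangency of A1 to both parallel lines with radius 9.2 puts U and H at C ± 9.2·n: U = (-2.6283, 8.8166), H = (2.6283, -8.8166). Equal radii place W and D the same way about L: W = L + 9.2·n = (45.959, 23.301), D = L − 9.2·n = (51.215, 5.6678). Then |CD| = |D − C| = 51.528.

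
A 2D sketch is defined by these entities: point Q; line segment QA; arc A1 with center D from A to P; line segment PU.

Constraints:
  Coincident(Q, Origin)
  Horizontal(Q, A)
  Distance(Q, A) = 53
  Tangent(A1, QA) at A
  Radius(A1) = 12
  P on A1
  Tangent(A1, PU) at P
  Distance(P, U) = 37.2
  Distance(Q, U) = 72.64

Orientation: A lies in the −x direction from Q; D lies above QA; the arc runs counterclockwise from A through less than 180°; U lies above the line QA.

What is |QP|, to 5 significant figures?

44.190

Checks: |DP| = 12.00 ✓; ∠(DP, PU) = 90.00° ✓; |PU| = 37.20 ✓; |QU| = 72.64 ✓.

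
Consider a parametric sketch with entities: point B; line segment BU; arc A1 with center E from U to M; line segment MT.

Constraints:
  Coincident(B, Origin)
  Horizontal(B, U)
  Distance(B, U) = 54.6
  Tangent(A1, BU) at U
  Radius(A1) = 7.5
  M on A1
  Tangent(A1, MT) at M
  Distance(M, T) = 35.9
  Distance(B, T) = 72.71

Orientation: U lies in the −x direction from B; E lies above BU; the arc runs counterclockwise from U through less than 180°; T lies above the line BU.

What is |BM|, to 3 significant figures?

48.4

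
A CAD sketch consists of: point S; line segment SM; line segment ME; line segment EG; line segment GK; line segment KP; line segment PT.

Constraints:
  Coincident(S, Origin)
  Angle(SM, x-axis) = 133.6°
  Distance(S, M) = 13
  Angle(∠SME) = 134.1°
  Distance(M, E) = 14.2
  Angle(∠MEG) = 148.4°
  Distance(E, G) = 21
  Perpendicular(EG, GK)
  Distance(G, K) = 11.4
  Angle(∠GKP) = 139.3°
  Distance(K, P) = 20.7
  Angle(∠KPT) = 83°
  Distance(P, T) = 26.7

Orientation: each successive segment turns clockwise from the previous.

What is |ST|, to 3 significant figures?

13.5

S is at the origin; SM runs at 133.6° with length 13.0, so M = (-8.97, 9.41). ∠SME = 134.1° gives ME at 87.7° from the x-axis; with |ME| = 14.2, E = (-8.40, 23.6). ∠MEG = 148.4° gives EG at 56.1° from the x-axis; with |EG| = 21.0, G = (3.32, 41.0). EG is perpendicular to GK, so GK runs at -33.9°; with |GK| = 11.4, K = (12.8, 34.7). ∠GKP = 139.3° gives KP at -74.6° from the x-axis; with |KP| = 20.7, P = (18.3, 14.7). ∠KPT = 83.0° gives PT at -172° from the x-axis; with |PT| = 26.7, T = (-8.14, 10.8). Then |ST| = |T − S| = 13.5.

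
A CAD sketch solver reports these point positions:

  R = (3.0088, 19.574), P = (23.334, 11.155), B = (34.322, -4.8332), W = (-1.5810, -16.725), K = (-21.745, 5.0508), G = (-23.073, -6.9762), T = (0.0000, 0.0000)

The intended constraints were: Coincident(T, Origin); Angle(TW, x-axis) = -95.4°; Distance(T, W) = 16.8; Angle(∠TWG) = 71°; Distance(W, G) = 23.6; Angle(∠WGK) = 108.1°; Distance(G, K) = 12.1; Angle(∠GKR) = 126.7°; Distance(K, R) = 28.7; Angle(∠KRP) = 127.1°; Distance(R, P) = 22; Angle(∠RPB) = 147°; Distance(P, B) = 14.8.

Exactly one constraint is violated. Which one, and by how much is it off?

Distance(P, B) = 14.8 — off by 4.60.

T = (0.00, 0.00) ✓; TW at -95.40° ✓; |TW| = 16.80 ✓; ∠TWG = 71.00° ✓; |WG| = 23.60 ✓; ∠WGK = 108.1° ✓; |GK| = 12.10 ✓; ∠GKR = 126.7° ✓; |KR| = 28.70 ✓; ∠KRP = 127.1° ✓; |RP| = 22.00 ✓; ∠RPB = 147.0° ✓; |PB| = 19.40 ✗.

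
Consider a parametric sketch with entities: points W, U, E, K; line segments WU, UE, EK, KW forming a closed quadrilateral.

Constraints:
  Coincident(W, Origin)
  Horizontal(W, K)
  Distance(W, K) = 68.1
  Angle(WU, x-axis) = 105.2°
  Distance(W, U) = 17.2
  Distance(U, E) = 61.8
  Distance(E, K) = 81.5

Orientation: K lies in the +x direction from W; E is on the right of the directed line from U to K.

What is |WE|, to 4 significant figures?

45.02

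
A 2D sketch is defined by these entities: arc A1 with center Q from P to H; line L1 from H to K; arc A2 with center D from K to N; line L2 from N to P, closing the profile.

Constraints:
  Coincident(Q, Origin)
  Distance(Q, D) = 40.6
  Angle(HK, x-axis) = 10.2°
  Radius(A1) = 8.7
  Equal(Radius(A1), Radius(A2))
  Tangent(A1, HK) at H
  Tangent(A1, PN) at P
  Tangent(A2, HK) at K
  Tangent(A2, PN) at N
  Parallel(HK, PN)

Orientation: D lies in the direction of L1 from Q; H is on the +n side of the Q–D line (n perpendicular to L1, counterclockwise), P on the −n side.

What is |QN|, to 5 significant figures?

41.522

Tangency of A1 to both parallel lines with radius 8.7 puts H and P at Q ± 8.7·n: H = (-1.5406, 8.5625), P = (1.5406, -8.5625). Equal radii place K and N the same way about D: K = D + 8.7·n = (38.418, 15.752), N = D − 8.7·n = (41.499, -1.3729). Then |QN| = |N − Q| = 41.522.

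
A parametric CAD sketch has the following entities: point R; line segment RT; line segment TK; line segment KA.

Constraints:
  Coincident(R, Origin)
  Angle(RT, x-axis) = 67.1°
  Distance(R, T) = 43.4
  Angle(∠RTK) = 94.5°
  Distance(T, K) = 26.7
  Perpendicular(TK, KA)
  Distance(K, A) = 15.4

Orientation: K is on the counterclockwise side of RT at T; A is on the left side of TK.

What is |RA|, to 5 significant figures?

41.022

∠RTK = 94.5°, so TK runs at 67.1° + (180° − 94.5°) = 152.60° from the x-axis; with |TK| = 26.7, K = T + 26.7·(cos 152.60°, sin 152.60°) = (-6.8167, 52.267). The perpendicularity gives KA at right angles to TK; with |KA| = 15.4 on the left of TK, A = K + 15.4·(-0.46020, -0.88782) = (-13.904, 38.594). Then |RA| = |A − R| = 41.022.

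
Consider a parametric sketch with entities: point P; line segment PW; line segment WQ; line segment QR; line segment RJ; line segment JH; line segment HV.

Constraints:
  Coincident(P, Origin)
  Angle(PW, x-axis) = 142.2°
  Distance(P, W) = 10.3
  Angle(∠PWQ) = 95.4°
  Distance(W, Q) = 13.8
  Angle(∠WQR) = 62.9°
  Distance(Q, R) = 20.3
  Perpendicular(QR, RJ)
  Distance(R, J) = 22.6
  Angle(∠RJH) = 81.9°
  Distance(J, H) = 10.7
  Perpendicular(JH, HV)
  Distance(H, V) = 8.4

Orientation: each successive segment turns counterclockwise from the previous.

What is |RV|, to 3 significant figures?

15.9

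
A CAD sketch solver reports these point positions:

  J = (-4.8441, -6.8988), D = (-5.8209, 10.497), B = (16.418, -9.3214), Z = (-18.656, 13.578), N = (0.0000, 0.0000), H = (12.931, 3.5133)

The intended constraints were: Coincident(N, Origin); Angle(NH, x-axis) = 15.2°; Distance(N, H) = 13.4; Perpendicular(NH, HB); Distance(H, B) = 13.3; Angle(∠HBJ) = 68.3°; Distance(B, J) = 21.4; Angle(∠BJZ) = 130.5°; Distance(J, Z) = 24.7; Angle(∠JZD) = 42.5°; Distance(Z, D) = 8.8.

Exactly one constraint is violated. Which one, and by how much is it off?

Distance(Z, D) = 8.8 — off by 4.40.

N = (0.00, 0.00) ✓; NH at 15.20° ✓; |NH| = 13.40 ✓; ∠(NH, HB) = 90.00° ✓; |HB| = 13.30 ✓; ∠HBJ = 68.30° ✓; |BJ| = 21.40 ✓; ∠BJZ = 130.5° ✓; |JZ| = 24.70 ✓; ∠JZD = 42.50° ✓; |ZD| = 13.20 ✗.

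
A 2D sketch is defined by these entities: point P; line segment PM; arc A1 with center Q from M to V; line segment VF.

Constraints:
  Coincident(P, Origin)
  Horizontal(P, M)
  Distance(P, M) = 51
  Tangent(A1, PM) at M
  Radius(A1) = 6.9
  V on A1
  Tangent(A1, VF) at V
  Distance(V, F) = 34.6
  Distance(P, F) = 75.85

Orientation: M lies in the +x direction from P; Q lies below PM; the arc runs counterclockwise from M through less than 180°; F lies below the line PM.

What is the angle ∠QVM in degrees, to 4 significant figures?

27.81°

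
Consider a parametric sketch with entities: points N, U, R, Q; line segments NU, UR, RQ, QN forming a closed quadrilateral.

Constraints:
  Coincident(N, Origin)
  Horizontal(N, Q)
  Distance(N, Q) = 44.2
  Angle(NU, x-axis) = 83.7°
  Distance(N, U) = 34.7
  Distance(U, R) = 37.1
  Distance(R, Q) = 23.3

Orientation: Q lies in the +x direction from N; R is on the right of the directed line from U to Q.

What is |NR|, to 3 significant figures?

21.0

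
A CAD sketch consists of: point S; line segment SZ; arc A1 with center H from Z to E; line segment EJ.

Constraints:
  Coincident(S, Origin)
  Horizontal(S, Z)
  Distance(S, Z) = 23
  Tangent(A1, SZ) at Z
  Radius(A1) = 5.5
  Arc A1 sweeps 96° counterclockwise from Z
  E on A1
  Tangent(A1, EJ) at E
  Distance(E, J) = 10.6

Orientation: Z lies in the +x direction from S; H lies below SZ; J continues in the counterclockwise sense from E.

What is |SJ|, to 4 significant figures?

24.97

S is at the origin; S and Z share the same y with |SZ| = 23.0 and Z on the +x side, so Z = (23.00, 0.000). The tangent condition forces HZ to be normal to SZ, so H = Z + (0, -5.5) = (23.00, -5.500). On A1, Z sits at bearing 90° from H; a 96° counterclockwise sweep puts E at bearing 186°, so E = H + 5.5·(cos 186°, sin 186°) = (17.53, -6.075). A1 meets EJ tangentially, so HE is at right angles to EJ, so EJ runs along (−sin 186°, cos 186°); with |EJ| = 10.6, J = (18.64, -16.62). Then |SJ| = |J − S| = 24.97.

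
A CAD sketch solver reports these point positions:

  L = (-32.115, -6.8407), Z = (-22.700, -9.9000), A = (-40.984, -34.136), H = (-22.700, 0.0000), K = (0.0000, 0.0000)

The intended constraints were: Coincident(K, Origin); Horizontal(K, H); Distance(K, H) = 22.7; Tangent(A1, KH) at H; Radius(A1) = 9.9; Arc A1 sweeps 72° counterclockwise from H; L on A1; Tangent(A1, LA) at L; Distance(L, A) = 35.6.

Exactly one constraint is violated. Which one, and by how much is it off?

Distance(L, A) = 35.6 — off by 6.90.

K = (0.00, 0.00) ✓; K.y = 0.00, H.y = 0.00 ✓; |KH| = 22.70 ✓; ∠(ZH, HK) = 90.00° ✓; |ZH| = 9.900 ✓; bearing(Z→L) − bearing(Z→H) = 72.00° ✓; |ZL| = 9.900 ✓; ∠(ZL, LA) = 90.00° ✓; |LA| = 28.70 ✗.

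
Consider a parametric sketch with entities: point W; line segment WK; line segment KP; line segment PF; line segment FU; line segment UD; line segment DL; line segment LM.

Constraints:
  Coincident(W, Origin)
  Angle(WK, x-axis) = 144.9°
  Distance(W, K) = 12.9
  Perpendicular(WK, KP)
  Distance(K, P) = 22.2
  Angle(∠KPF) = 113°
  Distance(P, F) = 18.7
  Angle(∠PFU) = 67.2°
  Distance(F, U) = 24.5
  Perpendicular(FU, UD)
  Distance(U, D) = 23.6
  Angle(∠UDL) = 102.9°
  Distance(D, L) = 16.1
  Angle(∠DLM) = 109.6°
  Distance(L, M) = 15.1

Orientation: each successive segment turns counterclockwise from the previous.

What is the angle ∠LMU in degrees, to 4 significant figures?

88.77°

W is at the origin; WK runs at 144.9° with length 12.9, so K = (-10.55, 7.418). WK ⟂ KP, so KP runs at -125.1°; with |KP| = 22.2, P = (-23.32, -10.75). ∠KPF = 113.0° gives PF at -58.10° from the x-axis; with |PF| = 18.7, F = (-13.44, -26.62). ∠PFU = 67.2° gives FU at 54.70° from the x-axis; with |FU| = 24.5, U = (0.7201, -6.626). FU ⟂ UD, so UD runs at 144.7°; with |UD| = 23.6, D = (-18.54, 7.012). ∠UDL = 102.9° gives DL at -138.2° from the x-axis; with |DL| = 16.1, L = (-30.54, -3.719). ∠DLM = 109.6° gives LM at -67.80° from the x-axis; with |LM| = 15.1, M = (-24.84, -17.70). Then cos ∠LMU = ML·MU / (|ML||MU|), giving 88.77°.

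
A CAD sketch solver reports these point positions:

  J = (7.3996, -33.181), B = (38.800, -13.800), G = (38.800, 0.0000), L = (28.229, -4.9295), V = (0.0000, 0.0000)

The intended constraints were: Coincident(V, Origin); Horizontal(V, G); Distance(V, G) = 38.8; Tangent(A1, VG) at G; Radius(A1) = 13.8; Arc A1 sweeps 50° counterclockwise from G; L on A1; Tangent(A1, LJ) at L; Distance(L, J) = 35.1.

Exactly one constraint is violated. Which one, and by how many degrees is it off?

Tangent(A1, LJ) at L — off by 3.60°.

V = (0.00, 0.00) ✓; V.y = 0.00, G.y = 0.00 ✓; |VG| = 38.80 ✓; ∠(BG, GV) = 90.00° ✓; |BG| = 13.80 ✓; bearing(B→L) − bearing(B→G) = 50.00° ✓; |BL| = 13.80 ✓; ∠(BL, LJ) = 86.40° ✗; |LJ| = 35.10 ✓.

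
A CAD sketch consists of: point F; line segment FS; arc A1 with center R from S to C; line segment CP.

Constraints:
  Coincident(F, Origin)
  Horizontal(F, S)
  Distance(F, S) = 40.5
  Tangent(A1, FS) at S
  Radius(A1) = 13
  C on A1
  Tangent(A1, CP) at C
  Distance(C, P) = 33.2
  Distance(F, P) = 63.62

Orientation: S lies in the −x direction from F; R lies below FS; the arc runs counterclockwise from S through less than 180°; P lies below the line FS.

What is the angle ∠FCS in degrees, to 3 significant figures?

36.8°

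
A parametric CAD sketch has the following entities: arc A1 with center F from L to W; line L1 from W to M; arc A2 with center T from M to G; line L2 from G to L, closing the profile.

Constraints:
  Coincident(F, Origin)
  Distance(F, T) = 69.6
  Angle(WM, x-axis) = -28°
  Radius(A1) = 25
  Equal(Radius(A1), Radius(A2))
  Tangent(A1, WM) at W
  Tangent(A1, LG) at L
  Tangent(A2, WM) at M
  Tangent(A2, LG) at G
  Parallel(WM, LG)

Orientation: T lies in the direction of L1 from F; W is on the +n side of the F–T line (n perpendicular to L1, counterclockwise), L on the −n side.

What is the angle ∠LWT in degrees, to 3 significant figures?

70.2°

The slot axis is L1's direction at -28.0°, so u = (cos -28.0°, sin -28.0°) = (0.883, -0.469) and n = (−sin -28.0°, cos -28.0°) = (0.469, 0.883). F is at the origin and T lies 69.6 along u from F, so T = 69.6·u = (61.5, -32.7). Tangency of A1 to both parallel lines with radius 25.0 puts W and L at F ± 25.0·n: W = (11.7, 22.1), L = (-11.7, -22.1). Then cos ∠LWT = WL·WT / (|WL||WT|), giving 70.2°.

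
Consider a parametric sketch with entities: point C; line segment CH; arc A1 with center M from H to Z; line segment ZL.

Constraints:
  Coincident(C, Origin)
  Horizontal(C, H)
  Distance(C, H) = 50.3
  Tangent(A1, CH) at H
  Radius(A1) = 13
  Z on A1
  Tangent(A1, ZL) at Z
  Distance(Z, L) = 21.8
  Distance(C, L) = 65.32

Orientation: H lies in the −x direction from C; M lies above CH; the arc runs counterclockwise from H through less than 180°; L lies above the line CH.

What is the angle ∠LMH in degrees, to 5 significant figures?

174.00°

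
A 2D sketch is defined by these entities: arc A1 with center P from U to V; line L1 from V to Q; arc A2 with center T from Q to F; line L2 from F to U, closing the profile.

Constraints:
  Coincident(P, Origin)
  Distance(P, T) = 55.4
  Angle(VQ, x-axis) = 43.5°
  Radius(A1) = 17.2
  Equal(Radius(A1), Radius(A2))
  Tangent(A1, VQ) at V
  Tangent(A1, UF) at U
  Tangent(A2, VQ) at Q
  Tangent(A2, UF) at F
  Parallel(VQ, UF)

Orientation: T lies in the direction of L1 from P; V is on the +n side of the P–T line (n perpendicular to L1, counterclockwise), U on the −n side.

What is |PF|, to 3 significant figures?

58.0

Tangency of A1 to both parallel lines with radius 17.2 puts V and U at P ± 17.2·n: V = (-11.8, 12.5), U = (11.8, -12.5). Equal radii place Q and F the same way about T: Q = T + 17.2·n = (28.3, 50.6), F = T − 17.2·n = (52.0, 25.7). Then |PF| = |F − P| = 58.0.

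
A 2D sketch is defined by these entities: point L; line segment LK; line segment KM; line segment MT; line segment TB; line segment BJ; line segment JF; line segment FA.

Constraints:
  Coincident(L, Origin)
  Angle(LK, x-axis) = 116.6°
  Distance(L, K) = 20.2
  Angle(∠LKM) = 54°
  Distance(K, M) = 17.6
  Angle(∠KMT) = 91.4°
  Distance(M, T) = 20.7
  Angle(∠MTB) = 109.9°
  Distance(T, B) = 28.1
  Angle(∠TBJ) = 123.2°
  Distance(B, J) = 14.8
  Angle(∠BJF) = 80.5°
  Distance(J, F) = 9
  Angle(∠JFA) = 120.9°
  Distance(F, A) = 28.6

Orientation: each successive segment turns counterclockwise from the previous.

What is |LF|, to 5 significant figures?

25.636

L is at the origin; LK runs at 116.6° with length 20.2, so K = (-9.0447, 18.062). ∠LKM = 54.0° gives KM at -117.40° from the x-axis; with |KM| = 17.6, M = (-17.144, 2.4364). ∠KMT = 91.4° gives MT at -28.800° from the x-axis; with |MT| = 20.7, T = (0.99530, -7.5359). ∠MTB = 109.9° gives TB at 41.300° from the x-axis; with |TB| = 28.1, B = (22.106, 11.010). ∠TBJ = 123.2° gives BJ at 98.100° from the x-axis; with |BJ| = 14.8, J = (20.020, 25.662). ∠BJF = 80.5° gives JF at -162.40° from the x-axis; with |JF| = 9.0, F = (11.442, 22.941). Then |LF| = |F − L| = 25.636.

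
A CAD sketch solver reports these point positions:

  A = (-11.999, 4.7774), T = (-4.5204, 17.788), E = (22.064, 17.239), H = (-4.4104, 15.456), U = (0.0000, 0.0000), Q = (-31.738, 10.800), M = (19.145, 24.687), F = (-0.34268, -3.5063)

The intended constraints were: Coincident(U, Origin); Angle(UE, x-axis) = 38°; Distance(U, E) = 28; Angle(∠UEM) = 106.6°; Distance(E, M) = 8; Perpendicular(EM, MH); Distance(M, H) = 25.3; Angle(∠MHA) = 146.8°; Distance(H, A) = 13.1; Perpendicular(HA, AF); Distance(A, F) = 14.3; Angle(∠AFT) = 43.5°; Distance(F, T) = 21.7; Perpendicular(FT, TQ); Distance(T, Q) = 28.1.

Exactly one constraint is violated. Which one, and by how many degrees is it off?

Perpendicular(FT, TQ) — off by 3.30°.

U = (0.00, 0.00) ✓; UE at 38.00° ✓; |UE| = 28.00 ✓; ∠UEM = 106.6° ✓; |EM| = 8.000 ✓; ∠(EM, MH) = 90.00° ✓; |MH| = 25.30 ✓; ∠MHA = 146.8° ✓; |HA| = 13.10 ✓; ∠(HA, AF) = 90.00° ✓; |AF| = 14.30 ✓; ∠AFT = 43.50° ✓; |FT| = 21.70 ✓; ∠(FT, TQ) = 93.30° ✗; |TQ| = 28.10 ✓.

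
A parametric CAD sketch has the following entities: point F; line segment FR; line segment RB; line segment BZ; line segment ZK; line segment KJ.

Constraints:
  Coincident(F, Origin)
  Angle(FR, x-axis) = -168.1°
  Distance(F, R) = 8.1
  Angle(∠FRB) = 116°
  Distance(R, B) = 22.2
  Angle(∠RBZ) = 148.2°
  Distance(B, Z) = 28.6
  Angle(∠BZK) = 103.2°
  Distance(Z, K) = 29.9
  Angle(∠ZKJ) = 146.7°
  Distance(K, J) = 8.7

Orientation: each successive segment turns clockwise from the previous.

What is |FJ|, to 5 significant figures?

53.441

∠BZK = 103.2° gives ZK at 19.300° from the x-axis; with |ZK| = 29.9, K = (3.6174, 54.168). ∠ZKJ = 146.7° gives KJ at -14.000° from the x-axis; with |KJ| = 8.7, J = (12.059, 52.063). Then |FJ| = |J − F| = 53.441.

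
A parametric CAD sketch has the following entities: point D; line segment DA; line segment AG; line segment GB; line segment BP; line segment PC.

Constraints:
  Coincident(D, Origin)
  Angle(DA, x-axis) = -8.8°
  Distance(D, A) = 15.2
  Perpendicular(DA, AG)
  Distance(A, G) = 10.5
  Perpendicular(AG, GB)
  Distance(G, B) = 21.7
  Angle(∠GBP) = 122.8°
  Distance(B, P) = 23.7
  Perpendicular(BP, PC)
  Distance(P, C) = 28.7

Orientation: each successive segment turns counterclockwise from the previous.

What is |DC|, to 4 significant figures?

25.42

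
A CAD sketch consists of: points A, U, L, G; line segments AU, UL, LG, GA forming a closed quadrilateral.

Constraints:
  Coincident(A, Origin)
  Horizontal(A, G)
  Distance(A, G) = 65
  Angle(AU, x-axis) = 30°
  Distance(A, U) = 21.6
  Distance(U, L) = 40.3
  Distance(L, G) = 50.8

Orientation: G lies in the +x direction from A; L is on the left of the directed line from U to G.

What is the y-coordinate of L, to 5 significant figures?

44.592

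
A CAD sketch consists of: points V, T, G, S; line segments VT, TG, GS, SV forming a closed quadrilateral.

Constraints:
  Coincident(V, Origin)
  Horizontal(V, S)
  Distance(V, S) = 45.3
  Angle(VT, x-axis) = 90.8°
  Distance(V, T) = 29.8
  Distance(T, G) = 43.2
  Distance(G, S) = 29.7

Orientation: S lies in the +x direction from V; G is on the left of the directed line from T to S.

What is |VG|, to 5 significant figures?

52.021

Checks: |TG| = 43.20 ✓; |GS| = 29.70 ✓.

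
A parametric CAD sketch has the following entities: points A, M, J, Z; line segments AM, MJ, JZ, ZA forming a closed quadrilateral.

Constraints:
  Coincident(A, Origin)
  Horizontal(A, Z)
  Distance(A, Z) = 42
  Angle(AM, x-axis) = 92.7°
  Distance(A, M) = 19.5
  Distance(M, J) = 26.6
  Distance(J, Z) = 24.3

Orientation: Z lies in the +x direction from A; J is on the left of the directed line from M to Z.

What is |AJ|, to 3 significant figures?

31.3

A is at the origin; A and Z share the same y with |AZ| = 42.0 and Z in +x, so Z = (42.0, 0). AM runs at 92.7° with |AM| = 19.5, so M = (-0.919, 19.5). J is determined by |MJ| = 26.6 and |JZ| = 24.3 together: it lies at the intersection of circle(M, 26.6) and circle(Z, 24.3). With |MZ| = 47.1, the foot of the radical line on MZ is 24.8 from M and the perpendicular offset is √(26.6² − 24.8²) = 9.60. Taking the left-of-MZ solution: J = (25.6, 18.0).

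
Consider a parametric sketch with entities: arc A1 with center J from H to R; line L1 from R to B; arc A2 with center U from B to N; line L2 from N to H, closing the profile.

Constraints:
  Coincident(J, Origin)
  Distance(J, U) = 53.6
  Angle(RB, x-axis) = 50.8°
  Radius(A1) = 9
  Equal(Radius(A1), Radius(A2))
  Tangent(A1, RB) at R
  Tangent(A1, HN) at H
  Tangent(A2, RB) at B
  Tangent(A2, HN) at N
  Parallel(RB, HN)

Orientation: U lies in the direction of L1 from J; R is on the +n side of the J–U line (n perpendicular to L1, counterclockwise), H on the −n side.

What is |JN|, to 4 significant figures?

54.35

The slot axis is L1's direction at 50.8°, so u = (cos 50.8°, sin 50.8°) = (0.6320, 0.7749) and n = (−sin 50.8°, cos 50.8°) = (-0.7749, 0.6320). J is at the origin and U lies 53.6 along u from J, so U = 53.6·u = (33.88, 41.54). Tangency of A1 to both parallel lines with radius 9.0 puts R and H at J ± 9.0·n: R = (-6.975, 5.688), H = (6.975, -5.688). Equal radii place B and N the same way about U: B = U + 9.0·n = (26.90, 47.23), N = U − 9.0·n = (40.85, 35.85). Then |JN| = |N − J| = 54.35.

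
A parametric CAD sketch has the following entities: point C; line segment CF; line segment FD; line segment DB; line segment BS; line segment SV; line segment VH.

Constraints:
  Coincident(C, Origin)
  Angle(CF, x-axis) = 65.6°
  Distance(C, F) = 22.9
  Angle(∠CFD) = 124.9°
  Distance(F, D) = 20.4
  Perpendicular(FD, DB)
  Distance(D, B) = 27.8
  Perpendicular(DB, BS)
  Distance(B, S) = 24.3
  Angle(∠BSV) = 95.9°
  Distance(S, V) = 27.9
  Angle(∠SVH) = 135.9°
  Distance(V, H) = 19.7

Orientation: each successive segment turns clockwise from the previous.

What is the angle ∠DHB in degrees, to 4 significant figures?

25.04°

∠BSV = 95.9° gives SV at 106.4° from the x-axis; with |SV| = 27.9, V = (2.814, 19.57). ∠SVH = 135.9° gives VH at 62.30° from the x-axis; with |VH| = 19.7, H = (11.97, 37.02). Then cos ∠DHB = HD·HB / (|HD||HB|), giving 25.04°.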